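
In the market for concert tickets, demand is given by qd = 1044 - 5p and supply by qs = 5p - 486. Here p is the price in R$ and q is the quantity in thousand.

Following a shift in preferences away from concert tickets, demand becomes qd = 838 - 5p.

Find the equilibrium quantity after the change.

Solve the original market: 1044 - 5p = 5p - 486, hence p = 153 and q = 279.
The shock moves the curves to qd = 838 - 5p and qs = 5p - 486.
Equate the new curves: 838 - 5p = 5p - 486, giving 1324 = 10p, p = 132.4, q = 176.

176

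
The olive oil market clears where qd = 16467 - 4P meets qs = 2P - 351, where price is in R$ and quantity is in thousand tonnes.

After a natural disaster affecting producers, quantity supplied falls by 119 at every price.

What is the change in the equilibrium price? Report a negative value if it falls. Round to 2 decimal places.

+19.83

Solve the original market: 16467 - 4P = 2P - 351, hence P = 2803 and q = 5255.
After the shift, demand is qd = 16467 - 4P and supply is qs = 2P - 470.
New equilibrium: 16467 - 4P = 2P - 470 ⇒ 16937 = 6P ⇒ P = 16937/6 ≈ 2822.8333, q = 15527/3 ≈ 5175.6667.
ΔP = 2822.8333 − 2803 = +19.83.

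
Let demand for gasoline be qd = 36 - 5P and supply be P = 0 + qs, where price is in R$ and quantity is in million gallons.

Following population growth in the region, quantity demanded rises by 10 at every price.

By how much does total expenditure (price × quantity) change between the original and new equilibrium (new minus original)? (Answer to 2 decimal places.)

+22.78

Initially, 36 - 5P = P, so 36 = 6P and P = 6, q = 6.
The new curves are qd = 46 - 5P (demand) and qs = P (supply).
New equilibrium: 46 - 5P = P ⇒ 46 = 6P ⇒ P = 23/3 ≈ 7.6667, q = 23/3 ≈ 7.6667.
Expenditure moves from 6×6 = 36 to 7.6667×7.6667 = 58.7778; change = +22.78.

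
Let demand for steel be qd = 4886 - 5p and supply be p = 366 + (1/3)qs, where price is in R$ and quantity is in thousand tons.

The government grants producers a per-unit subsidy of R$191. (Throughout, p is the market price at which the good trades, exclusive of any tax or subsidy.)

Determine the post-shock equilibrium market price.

Solve the original market: 4886 - 5p = 3p - 1098, hence p = 748 and q = 1146.
Since sellers receive the price plus the subsidy, the effective supply curve becomes qs = 3p - 525.
Equate the new curves: 4886 - 5p = 3p - 525, giving 5411 = 8p, p = 676.375, q = 1504.125.

676.375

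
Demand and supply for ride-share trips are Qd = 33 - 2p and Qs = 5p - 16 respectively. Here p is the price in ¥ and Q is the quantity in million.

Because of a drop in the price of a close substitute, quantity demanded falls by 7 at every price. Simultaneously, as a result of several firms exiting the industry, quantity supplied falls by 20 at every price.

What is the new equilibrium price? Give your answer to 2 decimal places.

8.86

Solve the original market: 33 - 2p = 5p - 16, hence p = 7 and Q = 19.
The new curves are Qd = 26 - 2p (demand) and Qs = 5p - 36 (supply).
Clearing the new market: 26 - 2p = 5p - 36, so p = 62/7 ≈ 8.8571 and Q = 58/7 ≈ 8.2857.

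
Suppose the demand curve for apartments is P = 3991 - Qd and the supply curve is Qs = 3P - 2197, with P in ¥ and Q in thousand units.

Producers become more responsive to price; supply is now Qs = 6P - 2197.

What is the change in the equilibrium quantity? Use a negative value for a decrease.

+663

Initially, 3991 - P = 3P - 2197, so 6188 = 4P and P = 1547, Q = 2444.
After the shift, demand is Qd = 3991 - P and supply is Qs = 6P - 2197.
Setting them equal: 3991 - P = 6P - 2197 → 6188 = 7P, so P = 884 and Q = 3107.
ΔQ = 3107 − 2444 = +663.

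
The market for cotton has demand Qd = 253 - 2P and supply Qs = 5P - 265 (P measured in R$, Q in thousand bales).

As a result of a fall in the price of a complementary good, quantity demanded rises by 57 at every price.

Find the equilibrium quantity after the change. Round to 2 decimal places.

Initially, 253 - 2P = 5P - 265, so 518 = 7P and P = 74, Q = 105.
The shock moves the curves to Qd = 310 - 2P and Qs = 5P - 265.
Clearing the new market: 310 - 2P = 5P - 265, so P = 575/7 ≈ 82.1429 and Q = 1020/7 ≈ 145.7143.

145.71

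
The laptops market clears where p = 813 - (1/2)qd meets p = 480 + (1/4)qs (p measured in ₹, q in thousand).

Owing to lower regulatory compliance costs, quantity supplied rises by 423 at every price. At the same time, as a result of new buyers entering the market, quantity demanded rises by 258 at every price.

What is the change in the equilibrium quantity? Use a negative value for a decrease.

+313

Initially, 1626 - 2p = 4p - 1920, so 3546 = 6p and p = 591, q = 444.
The new curves are qd = 1884 - 2p (demand) and qs = 4p - 1497 (supply).
Equate the new curves: 1884 - 2p = 4p - 1497, giving 3381 = 6p, p = 563.5, q = 757.
Δq = 757 − 444 = +313.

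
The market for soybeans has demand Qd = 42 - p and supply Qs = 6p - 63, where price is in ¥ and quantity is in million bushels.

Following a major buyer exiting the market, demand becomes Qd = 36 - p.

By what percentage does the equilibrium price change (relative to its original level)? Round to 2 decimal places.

Before the shock: 42 - p = 6p - 63 ⇒ 105 = 7p ⇒ p = 15, Q = 27.
The new curves are Qd = 36 - p (demand) and Qs = 6p - 63 (supply).
Equate the new curves: 36 - p = 6p - 63, giving 99 = 7p, p = 99/7 ≈ 14.1429, Q = 153/7 ≈ 21.8571.
%Δp = (14.1429 − 15) / 15 × 100 = -5.71%.

-5.71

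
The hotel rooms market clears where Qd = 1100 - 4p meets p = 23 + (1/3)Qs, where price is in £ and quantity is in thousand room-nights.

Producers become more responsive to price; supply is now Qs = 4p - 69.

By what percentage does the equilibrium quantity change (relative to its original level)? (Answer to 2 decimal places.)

+19.33

Original equilibrium: 1100 - 4p = 3p - 69 gives 1169 = 7p, so p = 167 and Q = 432.
The shock moves the curves to Qd = 1100 - 4p and Qs = 4p - 69.
Setting them equal: 1100 - 4p = 4p - 69 → 1169 = 8p, so p = 146.125 and Q = 515.5.
%ΔQ = (515.5 − 432) / 432 × 100 = +19.33%.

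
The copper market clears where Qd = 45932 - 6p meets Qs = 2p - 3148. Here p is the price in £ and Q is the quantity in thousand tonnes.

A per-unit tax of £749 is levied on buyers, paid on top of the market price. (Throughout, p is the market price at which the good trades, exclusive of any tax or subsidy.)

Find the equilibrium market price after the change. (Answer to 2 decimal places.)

Before the shock: 45932 - 6p = 2p - 3148 ⇒ 49080 = 8p ⇒ p = 6135, Q = 9122.
Since buyers pay the price plus the tax, the effective demand curve becomes Qd = 41438 - 6p.
Clearing the new market: 41438 - 6p = 2p - 3148, so p = 5573.25 and Q = 7998.5.

5573.25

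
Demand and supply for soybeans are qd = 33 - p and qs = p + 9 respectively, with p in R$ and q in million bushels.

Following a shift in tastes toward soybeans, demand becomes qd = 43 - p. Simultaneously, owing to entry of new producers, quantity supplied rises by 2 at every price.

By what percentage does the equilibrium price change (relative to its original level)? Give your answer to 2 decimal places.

Original equilibrium: 33 - p = p + 9 gives 24 = 2p, so p = 12 and q = 21.
The new curves are qd = 43 - p (demand) and qs = p + 11 (supply).
Clearing the new market: 43 - p = p + 11, so p = 16 and q = 27.
%Δp = (16 − 12) / 12 × 100 = +33.33%.

+33.33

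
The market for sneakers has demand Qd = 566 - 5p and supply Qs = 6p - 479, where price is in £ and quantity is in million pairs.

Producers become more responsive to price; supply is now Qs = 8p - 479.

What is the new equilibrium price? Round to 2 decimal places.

80.38

Initially, 566 - 5p = 6p - 479, so 1045 = 11p and p = 95, Q = 91.
The shock moves the curves to Qd = 566 - 5p and Qs = 8p - 479.
Equate the new curves: 566 - 5p = 8p - 479, giving 1045 = 13p, p = 1045/13 ≈ 80.3846, Q = 2133/13 ≈ 164.0769.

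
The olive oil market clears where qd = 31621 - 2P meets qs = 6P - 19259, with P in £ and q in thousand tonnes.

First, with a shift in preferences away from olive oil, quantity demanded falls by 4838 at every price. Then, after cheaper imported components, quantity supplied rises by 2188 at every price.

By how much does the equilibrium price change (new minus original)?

-878.25

Original equilibrium: 31621 - 2P = 6P - 19259 gives 50880 = 8P, so P = 6360 and q = 18901.
With the change applied: demand qd = 26783 - 2P, supply qs = 6P - 17071.
Clearing the new market: 26783 - 2P = 6P - 17071, so P = 5481.75 and q = 15819.5.
ΔP = 5481.75 − 6360 = -878.25.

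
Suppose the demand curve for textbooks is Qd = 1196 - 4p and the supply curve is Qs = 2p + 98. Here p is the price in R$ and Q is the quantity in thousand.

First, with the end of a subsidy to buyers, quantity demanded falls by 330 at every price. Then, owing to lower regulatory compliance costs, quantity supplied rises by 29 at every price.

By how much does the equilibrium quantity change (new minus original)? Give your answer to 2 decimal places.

-90.67

Initially, 1196 - 4p = 2p + 98, so 1098 = 6p and p = 183, Q = 464.
The shock moves the curves to Qd = 866 - 4p and Qs = 2p + 127.
New equilibrium: 866 - 4p = 2p + 127 ⇒ 739 = 6p ⇒ p = 739/6 ≈ 123.1667, Q = 1120/3 ≈ 373.3333.
ΔQ = 373.3333 − 464 = -90.67.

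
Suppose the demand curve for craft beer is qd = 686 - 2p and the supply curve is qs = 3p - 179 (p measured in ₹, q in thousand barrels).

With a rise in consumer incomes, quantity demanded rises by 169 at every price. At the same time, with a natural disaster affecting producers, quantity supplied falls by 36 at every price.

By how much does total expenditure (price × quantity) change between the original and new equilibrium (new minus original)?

Original equilibrium: 686 - 2p = 3p - 179 gives 865 = 5p, so p = 173 and q = 340.
After the shift, demand is qd = 855 - 2p and supply is qs = 3p - 215.
Equate the new curves: 855 - 2p = 3p - 215, giving 1070 = 5p, p = 214, q = 427.
Expenditure moves from 173×340 = 58820 to 214×427 = 91378; change = +32558.

+32558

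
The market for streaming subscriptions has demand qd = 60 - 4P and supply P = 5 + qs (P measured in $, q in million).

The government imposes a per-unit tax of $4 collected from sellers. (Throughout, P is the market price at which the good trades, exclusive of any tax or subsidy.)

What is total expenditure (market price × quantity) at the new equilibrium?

66.24

Solve the original market: 60 - 4P = P - 5, hence P = 13 and q = 8.
Since sellers keep the price net of the tax, the effective supply curve becomes qs = P - 9.
Clearing the new market: 60 - 4P = P - 9, so P = 13.8 and q = 4.8.
New expenditure = 13.8 × 4.8 = 66.24.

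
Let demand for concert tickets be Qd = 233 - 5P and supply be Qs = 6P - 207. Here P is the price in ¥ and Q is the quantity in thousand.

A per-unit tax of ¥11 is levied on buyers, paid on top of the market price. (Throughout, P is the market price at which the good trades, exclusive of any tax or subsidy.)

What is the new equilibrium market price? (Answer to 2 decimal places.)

35.00

Initially, 233 - 5P = 6P - 207, so 440 = 11P and P = 40, Q = 33.
Since buyers pay the price plus the tax, the effective demand curve becomes Qd = 178 - 5P.
Setting them equal: 178 - 5P = 6P - 207 → 385 = 11P, so P = 35 and Q = 3.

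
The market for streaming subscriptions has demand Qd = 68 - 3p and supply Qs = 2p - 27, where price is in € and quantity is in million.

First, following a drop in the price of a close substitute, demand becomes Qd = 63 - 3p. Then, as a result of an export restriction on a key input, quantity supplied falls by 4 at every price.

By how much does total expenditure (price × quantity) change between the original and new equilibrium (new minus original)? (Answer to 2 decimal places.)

Before the shock: 68 - 3p = 2p - 27 ⇒ 95 = 5p ⇒ p = 19, Q = 11.
After the shift, demand is Qd = 63 - 3p and supply is Qs = 2p - 31.
Setting them equal: 63 - 3p = 2p - 31 → 94 = 5p, so p = 18.8 and Q = 6.6.
Expenditure moves from 19×11 = 209 to 18.8×6.6 = 124.08; change = -84.92.

-84.92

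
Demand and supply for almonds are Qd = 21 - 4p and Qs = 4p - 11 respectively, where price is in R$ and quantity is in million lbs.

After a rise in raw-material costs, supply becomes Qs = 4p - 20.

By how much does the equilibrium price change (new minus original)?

Solve the original market: 21 - 4p = 4p - 11, hence p = 4 and Q = 5.
The shock moves the curves to Qd = 21 - 4p and Qs = 4p - 20.
Clearing the new market: 21 - 4p = 4p - 20, so p = 5.125 and Q = 0.5.
Δp = 5.125 − 4 = +1.125.

+1.125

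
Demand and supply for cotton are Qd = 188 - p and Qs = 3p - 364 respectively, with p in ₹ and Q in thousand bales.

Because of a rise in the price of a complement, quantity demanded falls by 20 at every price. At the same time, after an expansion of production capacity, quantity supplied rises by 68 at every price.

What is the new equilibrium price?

Original equilibrium: 188 - p = 3p - 364 gives 552 = 4p, so p = 138 and Q = 50.
The shock moves the curves to Qd = 168 - p and Qs = 3p - 296.
Equate the new curves: 168 - p = 3p - 296, giving 464 = 4p, p = 116, Q = 52.

116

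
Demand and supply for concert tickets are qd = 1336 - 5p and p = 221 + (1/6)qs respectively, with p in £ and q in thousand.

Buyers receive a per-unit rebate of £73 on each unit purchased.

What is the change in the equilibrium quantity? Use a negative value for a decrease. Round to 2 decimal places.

+199.09

Original equilibrium: 1336 - 5p = 6p - 1326 gives 2662 = 11p, so p = 242 and q = 126.
Since buyers' out-of-pocket price is the market price minus the rebate, the effective demand curve becomes qd = 1701 - 5p.
Setting them equal: 1701 - 5p = 6p - 1326 → 3027 = 11p, so p = 3027/11 ≈ 275.1818 and q = 3576/11 ≈ 325.0909.
Δq = 325.0909 − 126 = +199.09.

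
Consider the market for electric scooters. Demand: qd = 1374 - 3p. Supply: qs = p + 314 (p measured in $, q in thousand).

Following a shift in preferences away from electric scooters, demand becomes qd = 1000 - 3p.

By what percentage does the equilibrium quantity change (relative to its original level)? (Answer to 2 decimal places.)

Solve the original market: 1374 - 3p = p + 314, hence p = 265 and q = 579.
With the change applied: demand qd = 1000 - 3p, supply qs = p + 314.
Equate the new curves: 1000 - 3p = p + 314, giving 686 = 4p, p = 171.5, q = 485.5.
%Δq = (485.5 − 579) / 579 × 100 = -16.15%.

-16.15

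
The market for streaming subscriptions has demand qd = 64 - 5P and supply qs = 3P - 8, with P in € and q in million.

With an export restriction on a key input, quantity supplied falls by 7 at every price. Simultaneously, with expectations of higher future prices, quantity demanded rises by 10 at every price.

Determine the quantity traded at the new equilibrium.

Original equilibrium: 64 - 5P = 3P - 8 gives 72 = 8P, so P = 9 and q = 19.
With the change applied: demand qd = 74 - 5P, supply qs = 3P - 15.
Equate the new curves: 74 - 5P = 3P - 15, giving 89 = 8P, P = 11.125, q = 18.375.

18.375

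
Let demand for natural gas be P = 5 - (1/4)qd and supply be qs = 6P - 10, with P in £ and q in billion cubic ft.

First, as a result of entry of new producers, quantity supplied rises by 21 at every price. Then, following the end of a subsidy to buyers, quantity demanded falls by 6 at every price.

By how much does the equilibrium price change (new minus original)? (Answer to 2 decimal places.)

-2.70

Original equilibrium: 20 - 4P = 6P - 10 gives 30 = 10P, so P = 3 and q = 8.
The new curves are qd = 14 - 4P (demand) and qs = 6P + 11 (supply).
Equate the new curves: 14 - 4P = 6P + 11, giving 3 = 10P, P = 0.3, q = 12.8.
ΔP = 0.3 − 3 = -2.70.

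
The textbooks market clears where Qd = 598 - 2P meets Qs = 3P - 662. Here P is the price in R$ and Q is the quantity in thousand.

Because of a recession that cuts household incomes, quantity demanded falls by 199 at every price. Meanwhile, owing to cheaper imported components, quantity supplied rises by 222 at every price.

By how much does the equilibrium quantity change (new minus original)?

Solve the original market: 598 - 2P = 3P - 662, hence P = 252 and Q = 94.
With the change applied: demand Qd = 399 - 2P, supply Qs = 3P - 440.
Equate the new curves: 399 - 2P = 3P - 440, giving 839 = 5P, P = 167.8, Q = 63.4.
ΔQ = 63.4 − 94 = -30.6.

-30.6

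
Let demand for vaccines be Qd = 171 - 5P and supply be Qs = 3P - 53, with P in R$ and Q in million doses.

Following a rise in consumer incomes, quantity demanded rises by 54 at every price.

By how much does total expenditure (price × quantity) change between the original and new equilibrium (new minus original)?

+912.9375

Before the shock: 171 - 5P = 3P - 53 ⇒ 224 = 8P ⇒ P = 28, Q = 31.
The shock moves the curves to Qd = 225 - 5P and Qs = 3P - 53.
Setting them equal: 225 - 5P = 3P - 53 → 278 = 8P, so P = 34.75 and Q = 51.25.
Expenditure moves from 28×31 = 868 to 34.75×51.25 = 1780.9375; change = +912.9375.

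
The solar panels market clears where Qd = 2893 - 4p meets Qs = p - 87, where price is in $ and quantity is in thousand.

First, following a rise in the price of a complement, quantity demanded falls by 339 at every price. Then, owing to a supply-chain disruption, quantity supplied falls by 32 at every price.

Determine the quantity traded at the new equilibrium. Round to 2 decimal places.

415.60

Initially, 2893 - 4p = p - 87, so 2980 = 5p and p = 596, Q = 509.
With the change applied: demand Qd = 2554 - 4p, supply Qs = p - 119.
Setting them equal: 2554 - 4p = p - 119 → 2673 = 5p, so p = 534.6 and Q = 415.6.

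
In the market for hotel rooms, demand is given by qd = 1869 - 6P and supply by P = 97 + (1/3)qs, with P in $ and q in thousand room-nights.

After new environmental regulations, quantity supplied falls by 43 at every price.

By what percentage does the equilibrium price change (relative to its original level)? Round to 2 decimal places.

+1.99

Before the shock: 1869 - 6P = 3P - 291 ⇒ 2160 = 9P ⇒ P = 240, q = 429.
After the shift, demand is qd = 1869 - 6P and supply is qs = 3P - 334.
Clearing the new market: 1869 - 6P = 3P - 334, so P = 2203/9 ≈ 244.7778 and q = 1201/3 ≈ 400.3333.
%ΔP = (244.7778 − 240) / 240 × 100 = +1.99%.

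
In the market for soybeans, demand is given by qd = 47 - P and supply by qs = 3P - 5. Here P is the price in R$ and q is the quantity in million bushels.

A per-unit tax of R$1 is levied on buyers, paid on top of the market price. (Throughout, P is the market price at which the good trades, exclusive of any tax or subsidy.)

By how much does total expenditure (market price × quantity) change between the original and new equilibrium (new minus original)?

-18.0625

Before the shock: 47 - P = 3P - 5 ⇒ 52 = 4P ⇒ P = 13, q = 34.
Since buyers pay the price plus the tax, the effective demand curve becomes qd = 46 - P.
New equilibrium: 46 - P = 3P - 5 ⇒ 51 = 4P ⇒ P = 12.75, q = 33.25.
Expenditure moves from 13×34 = 442 to 12.75×33.25 = 423.9375; change = -18.0625.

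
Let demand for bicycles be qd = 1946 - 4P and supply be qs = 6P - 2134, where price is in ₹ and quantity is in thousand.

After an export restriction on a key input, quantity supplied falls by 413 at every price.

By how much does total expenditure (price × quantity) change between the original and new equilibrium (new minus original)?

Solve the original market: 1946 - 4P = 6P - 2134, hence P = 408 and q = 314.
With the change applied: demand qd = 1946 - 4P, supply qs = 6P - 2547.
Clearing the new market: 1946 - 4P = 6P - 2547, so P = 449.3 and q = 148.8.
Expenditure moves from 408×314 = 128112 to 449.3×148.8 = 66855.84; change = -61256.16.

-61256.16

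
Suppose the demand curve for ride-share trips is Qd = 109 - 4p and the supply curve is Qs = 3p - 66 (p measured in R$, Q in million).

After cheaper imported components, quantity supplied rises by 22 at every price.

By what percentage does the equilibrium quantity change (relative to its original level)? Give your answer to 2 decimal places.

+139.68

Before the shock: 109 - 4p = 3p - 66 ⇒ 175 = 7p ⇒ p = 25, Q = 9.
The shock moves the curves to Qd = 109 - 4p and Qs = 3p - 44.
Clearing the new market: 109 - 4p = 3p - 44, so p = 153/7 ≈ 21.8571 and Q = 151/7 ≈ 21.5714.
%ΔQ = (21.5714 − 9) / 9 × 100 = +139.68%.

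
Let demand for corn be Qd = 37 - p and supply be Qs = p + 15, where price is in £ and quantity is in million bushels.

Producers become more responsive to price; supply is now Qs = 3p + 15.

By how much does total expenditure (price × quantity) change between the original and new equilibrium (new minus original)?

Initially, 37 - p = p + 15, so 22 = 2p and p = 11, Q = 26.
The new curves are Qd = 37 - p (demand) and Qs = 3p + 15 (supply).
Equate the new curves: 37 - p = 3p + 15, giving 22 = 4p, p = 5.5, Q = 31.5.
Expenditure moves from 11×26 = 286 to 5.5×31.5 = 173.25; change = -112.75.

-112.75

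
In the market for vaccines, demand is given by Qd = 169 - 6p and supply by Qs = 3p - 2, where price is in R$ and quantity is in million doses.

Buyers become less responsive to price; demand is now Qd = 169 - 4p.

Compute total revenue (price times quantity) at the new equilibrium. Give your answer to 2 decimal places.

Before the shock: 169 - 6p = 3p - 2 ⇒ 171 = 9p ⇒ p = 19, Q = 55.
After the shift, demand is Qd = 169 - 4p and supply is Qs = 3p - 2.
Clearing the new market: 169 - 4p = 3p - 2, so p = 171/7 ≈ 24.4286 and Q = 499/7 ≈ 71.2857.
New expenditure = 24.4286 × 71.2857 = 1741.41.

1741.41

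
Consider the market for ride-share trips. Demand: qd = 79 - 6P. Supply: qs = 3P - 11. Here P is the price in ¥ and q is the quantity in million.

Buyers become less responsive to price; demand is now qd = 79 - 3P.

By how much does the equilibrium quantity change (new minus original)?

Initially, 79 - 6P = 3P - 11, so 90 = 9P and P = 10, q = 19.
The new curves are qd = 79 - 3P (demand) and qs = 3P - 11 (supply).
Clearing the new market: 79 - 3P = 3P - 11, so P = 15 and q = 34.
Δq = 34 − 19 = +15.

+15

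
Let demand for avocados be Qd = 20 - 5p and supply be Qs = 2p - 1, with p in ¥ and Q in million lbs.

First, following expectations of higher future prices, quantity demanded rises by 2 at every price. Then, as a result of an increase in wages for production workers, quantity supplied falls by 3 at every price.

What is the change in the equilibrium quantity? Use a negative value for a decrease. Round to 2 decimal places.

Solve the original market: 20 - 5p = 2p - 1, hence p = 3 and Q = 5.
The shock moves the curves to Qd = 22 - 5p and Qs = 2p - 4.
Clearing the new market: 22 - 5p = 2p - 4, so p = 26/7 ≈ 3.7143 and Q = 24/7 ≈ 3.4286.
ΔQ = 3.4286 − 5 = -1.57.

-1.57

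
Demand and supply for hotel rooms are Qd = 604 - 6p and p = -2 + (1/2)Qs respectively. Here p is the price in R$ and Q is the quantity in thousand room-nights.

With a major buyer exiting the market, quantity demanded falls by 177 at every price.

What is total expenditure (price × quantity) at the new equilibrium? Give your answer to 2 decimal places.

5803.03

Solve the original market: 604 - 6p = 2p + 4, hence p = 75 and Q = 154.
After the shift, demand is Qd = 427 - 6p and supply is Qs = 2p + 4.
New equilibrium: 427 - 6p = 2p + 4 ⇒ 423 = 8p ⇒ p = 52.875, Q = 109.75.
New expenditure = 52.875 × 109.75 = 5803.03.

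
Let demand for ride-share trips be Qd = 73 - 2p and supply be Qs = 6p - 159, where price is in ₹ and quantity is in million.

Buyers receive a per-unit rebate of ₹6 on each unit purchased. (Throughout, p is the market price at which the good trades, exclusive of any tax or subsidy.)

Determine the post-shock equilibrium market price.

Original equilibrium: 73 - 2p = 6p - 159 gives 232 = 8p, so p = 29 and Q = 15.
Since buyers' out-of-pocket price is the market price minus the rebate, the effective demand curve becomes Qd = 85 - 2p.
Clearing the new market: 85 - 2p = 6p - 159, so p = 30.5 and Q = 24.

30.5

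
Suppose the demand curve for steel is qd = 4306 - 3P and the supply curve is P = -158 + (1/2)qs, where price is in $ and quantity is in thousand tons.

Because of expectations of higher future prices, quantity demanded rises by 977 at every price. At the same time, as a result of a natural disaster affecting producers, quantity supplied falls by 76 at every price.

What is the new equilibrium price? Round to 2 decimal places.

Initially, 4306 - 3P = 2P + 316, so 3990 = 5P and P = 798, q = 1912.
After the shift, demand is qd = 5283 - 3P and supply is qs = 2P + 240.
New equilibrium: 5283 - 3P = 2P + 240 ⇒ 5043 = 5P ⇒ P = 1008.6, q = 2257.2.

1008.60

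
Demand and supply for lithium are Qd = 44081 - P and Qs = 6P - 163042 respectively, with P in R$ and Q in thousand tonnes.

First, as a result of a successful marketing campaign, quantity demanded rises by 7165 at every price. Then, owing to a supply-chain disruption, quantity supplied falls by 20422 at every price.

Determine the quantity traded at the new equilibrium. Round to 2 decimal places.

Before the shock: 44081 - P = 6P - 163042 ⇒ 207123 = 7P ⇒ P = 29589, Q = 14492.
The shock moves the curves to Qd = 51246 - P and Qs = 6P - 183464.
Setting them equal: 51246 - P = 6P - 183464 → 234710 = 7P, so P = 33530 and Q = 17716.

17716.00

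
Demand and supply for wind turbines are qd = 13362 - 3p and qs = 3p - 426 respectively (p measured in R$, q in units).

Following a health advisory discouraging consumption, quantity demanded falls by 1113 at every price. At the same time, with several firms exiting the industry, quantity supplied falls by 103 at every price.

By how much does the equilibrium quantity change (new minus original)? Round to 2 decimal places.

Original equilibrium: 13362 - 3p = 3p - 426 gives 13788 = 6p, so p = 2298 and q = 6468.
The new curves are qd = 12249 - 3p (demand) and qs = 3p - 529 (supply).
Equate the new curves: 12249 - 3p = 3p - 529, giving 12778 = 6p, p = 6389/3 ≈ 2129.6667, q = 5860.
Δq = 5860 − 6468 = -608.00.

-608.00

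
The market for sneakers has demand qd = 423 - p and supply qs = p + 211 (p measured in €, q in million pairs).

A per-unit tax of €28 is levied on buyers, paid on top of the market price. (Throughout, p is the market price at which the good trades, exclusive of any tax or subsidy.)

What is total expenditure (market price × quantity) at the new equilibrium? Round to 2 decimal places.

27876.00

Original equilibrium: 423 - p = p + 211 gives 212 = 2p, so p = 106 and q = 317.
Since buyers pay the price plus the tax, the effective demand curve becomes qd = 395 - p.
Setting them equal: 395 - p = p + 211 → 184 = 2p, so p = 92 and q = 303.
New expenditure = 92 × 303 = 27876.00.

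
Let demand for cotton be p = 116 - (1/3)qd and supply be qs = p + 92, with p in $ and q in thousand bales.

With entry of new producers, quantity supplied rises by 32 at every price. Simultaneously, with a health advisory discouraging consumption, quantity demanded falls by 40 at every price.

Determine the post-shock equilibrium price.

46

Original equilibrium: 348 - 3p = p + 92 gives 256 = 4p, so p = 64 and q = 156.
With the change applied: demand qd = 308 - 3p, supply qs = p + 124.
New equilibrium: 308 - 3p = p + 124 ⇒ 184 = 4p ⇒ p = 46, q = 170.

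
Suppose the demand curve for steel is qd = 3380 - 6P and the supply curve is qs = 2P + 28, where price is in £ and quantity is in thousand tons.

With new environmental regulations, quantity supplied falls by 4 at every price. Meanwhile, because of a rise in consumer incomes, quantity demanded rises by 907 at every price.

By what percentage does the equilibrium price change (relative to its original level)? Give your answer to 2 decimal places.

Solve the original market: 3380 - 6P = 2P + 28, hence P = 419 and q = 866.
With the change applied: demand qd = 4287 - 6P, supply qs = 2P + 24.
Setting them equal: 4287 - 6P = 2P + 24 → 4263 = 8P, so P = 532.875 and q = 1089.75.
%ΔP = (532.875 − 419) / 419 × 100 = +27.18%.

+27.18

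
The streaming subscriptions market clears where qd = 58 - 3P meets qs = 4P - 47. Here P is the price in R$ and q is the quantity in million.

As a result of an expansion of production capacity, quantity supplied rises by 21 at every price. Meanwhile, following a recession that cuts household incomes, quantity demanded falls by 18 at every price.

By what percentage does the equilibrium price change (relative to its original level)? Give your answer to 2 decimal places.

Original equilibrium: 58 - 3P = 4P - 47 gives 105 = 7P, so P = 15 and q = 13.
After the shift, demand is qd = 40 - 3P and supply is qs = 4P - 26.
New equilibrium: 40 - 3P = 4P - 26 ⇒ 66 = 7P ⇒ P = 66/7 ≈ 9.4286, q = 82/7 ≈ 11.7143.
%ΔP = (9.4286 − 15) / 15 × 100 = -37.14%.

-37.14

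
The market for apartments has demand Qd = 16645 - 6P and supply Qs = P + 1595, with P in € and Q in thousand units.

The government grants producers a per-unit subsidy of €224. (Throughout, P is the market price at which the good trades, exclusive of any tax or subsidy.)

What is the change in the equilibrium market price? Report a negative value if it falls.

Before the shock: 16645 - 6P = P + 1595 ⇒ 15050 = 7P ⇒ P = 2150, Q = 3745.
Since sellers receive the price plus the subsidy, the effective supply curve becomes Qs = P + 1819.
Equate the new curves: 16645 - 6P = P + 1819, giving 14826 = 7P, P = 2118, Q = 3937.
ΔP = 2118 − 2150 = -32.

-32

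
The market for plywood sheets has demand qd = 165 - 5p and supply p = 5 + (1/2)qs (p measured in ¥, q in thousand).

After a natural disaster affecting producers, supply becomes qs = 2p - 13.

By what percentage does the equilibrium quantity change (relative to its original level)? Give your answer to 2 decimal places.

-5.36

Solve the original market: 165 - 5p = 2p - 10, hence p = 25 and q = 40.
With the change applied: demand qd = 165 - 5p, supply qs = 2p - 13.
Setting them equal: 165 - 5p = 2p - 13 → 178 = 7p, so p = 178/7 ≈ 25.4286 and q = 265/7 ≈ 37.8571.
%Δq = (37.8571 − 40) / 40 × 100 = -5.36%.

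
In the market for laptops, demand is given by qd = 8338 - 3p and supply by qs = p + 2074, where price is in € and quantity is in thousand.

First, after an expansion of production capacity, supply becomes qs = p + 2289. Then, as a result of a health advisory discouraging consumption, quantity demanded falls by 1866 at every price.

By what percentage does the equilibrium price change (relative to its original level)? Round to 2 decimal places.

-33.22

Before the shock: 8338 - 3p = p + 2074 ⇒ 6264 = 4p ⇒ p = 1566, q = 3640.
After the shift, demand is qd = 6472 - 3p and supply is qs = p + 2289.
Equate the new curves: 6472 - 3p = p + 2289, giving 4183 = 4p, p = 1045.75, q = 3334.75.
%Δp = (1045.75 − 1566) / 1566 × 100 = -33.22%.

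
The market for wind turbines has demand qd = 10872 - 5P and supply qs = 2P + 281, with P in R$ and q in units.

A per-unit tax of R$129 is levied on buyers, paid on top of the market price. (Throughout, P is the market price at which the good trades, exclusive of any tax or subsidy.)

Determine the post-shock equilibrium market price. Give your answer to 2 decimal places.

Initially, 10872 - 5P = 2P + 281, so 10591 = 7P and P = 1513, q = 3307.
Since buyers pay the price plus the tax, the effective demand curve becomes qd = 10227 - 5P.
Setting them equal: 10227 - 5P = 2P + 281 → 9946 = 7P, so P = 9946/7 ≈ 1420.8571 and q = 21859/7 ≈ 3122.7143.

1420.86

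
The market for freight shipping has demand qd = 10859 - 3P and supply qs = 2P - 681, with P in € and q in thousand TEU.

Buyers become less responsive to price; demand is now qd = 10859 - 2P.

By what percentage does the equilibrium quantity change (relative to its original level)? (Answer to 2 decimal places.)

Before the shock: 10859 - 3P = 2P - 681 ⇒ 11540 = 5P ⇒ P = 2308, q = 3935.
The shock moves the curves to qd = 10859 - 2P and qs = 2P - 681.
New equilibrium: 10859 - 2P = 2P - 681 ⇒ 11540 = 4P ⇒ P = 2885, q = 5089.
%Δq = (5089 − 3935) / 3935 × 100 = +29.33%.

+29.33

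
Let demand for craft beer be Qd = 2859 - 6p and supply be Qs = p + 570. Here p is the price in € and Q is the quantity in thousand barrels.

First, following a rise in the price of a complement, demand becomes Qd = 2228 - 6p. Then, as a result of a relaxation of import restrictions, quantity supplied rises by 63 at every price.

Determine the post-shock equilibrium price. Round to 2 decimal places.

Initially, 2859 - 6p = p + 570, so 2289 = 7p and p = 327, Q = 897.
The new curves are Qd = 2228 - 6p (demand) and Qs = p + 633 (supply).
New equilibrium: 2228 - 6p = p + 633 ⇒ 1595 = 7p ⇒ p = 1595/7 ≈ 227.8571, Q = 6026/7 ≈ 860.8571.

227.86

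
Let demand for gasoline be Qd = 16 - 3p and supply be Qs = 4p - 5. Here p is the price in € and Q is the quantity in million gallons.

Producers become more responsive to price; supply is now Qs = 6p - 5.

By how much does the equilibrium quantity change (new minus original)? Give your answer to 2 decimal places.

+2.00

Original equilibrium: 16 - 3p = 4p - 5 gives 21 = 7p, so p = 3 and Q = 7.
The shock moves the curves to Qd = 16 - 3p and Qs = 6p - 5.
Clearing the new market: 16 - 3p = 6p - 5, so p = 7/3 ≈ 2.3333 and Q = 9.
ΔQ = 9 − 7 = +2.00.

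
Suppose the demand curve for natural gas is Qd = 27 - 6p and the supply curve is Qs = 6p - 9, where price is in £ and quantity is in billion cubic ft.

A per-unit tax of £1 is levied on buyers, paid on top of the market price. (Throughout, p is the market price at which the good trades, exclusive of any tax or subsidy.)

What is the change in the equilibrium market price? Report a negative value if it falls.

Before the shock: 27 - 6p = 6p - 9 ⇒ 36 = 12p ⇒ p = 3, Q = 9.
Since buyers pay the price plus the tax, the effective demand curve becomes Qd = 21 - 6p.
Setting them equal: 21 - 6p = 6p - 9 → 30 = 12p, so p = 2.5 and Q = 6.
Δp = 2.5 − 3 = -0.5.

-0.5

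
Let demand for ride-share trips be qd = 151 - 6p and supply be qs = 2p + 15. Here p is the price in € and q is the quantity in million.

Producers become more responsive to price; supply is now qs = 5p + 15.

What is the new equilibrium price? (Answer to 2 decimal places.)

12.36

Initially, 151 - 6p = 2p + 15, so 136 = 8p and p = 17, q = 49.
The new curves are qd = 151 - 6p (demand) and qs = 5p + 15 (supply).
Setting them equal: 151 - 6p = 5p + 15 → 136 = 11p, so p = 136/11 ≈ 12.3636 and q = 845/11 ≈ 76.8182.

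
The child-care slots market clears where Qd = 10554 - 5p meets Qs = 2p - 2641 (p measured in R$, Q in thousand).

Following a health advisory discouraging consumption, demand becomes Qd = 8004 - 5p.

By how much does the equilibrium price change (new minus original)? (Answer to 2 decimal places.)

-364.29

Solve the original market: 10554 - 5p = 2p - 2641, hence p = 1885 and Q = 1129.
The shock moves the curves to Qd = 8004 - 5p and Qs = 2p - 2641.
Clearing the new market: 8004 - 5p = 2p - 2641, so p = 10645/7 ≈ 1520.7143 and Q = 2803/7 ≈ 400.4286.
Δp = 1520.7143 − 1885 = -364.29.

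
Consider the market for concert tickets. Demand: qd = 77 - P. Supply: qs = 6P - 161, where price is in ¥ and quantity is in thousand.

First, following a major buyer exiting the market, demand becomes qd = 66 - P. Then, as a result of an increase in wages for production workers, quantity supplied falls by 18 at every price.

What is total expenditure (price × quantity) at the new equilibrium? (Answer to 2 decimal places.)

Solve the original market: 77 - P = 6P - 161, hence P = 34 and q = 43.
After the shift, demand is qd = 66 - P and supply is qs = 6P - 179.
Setting them equal: 66 - P = 6P - 179 → 245 = 7P, so P = 35 and q = 31.
New expenditure = 35 × 31 = 1085.00.

1085.00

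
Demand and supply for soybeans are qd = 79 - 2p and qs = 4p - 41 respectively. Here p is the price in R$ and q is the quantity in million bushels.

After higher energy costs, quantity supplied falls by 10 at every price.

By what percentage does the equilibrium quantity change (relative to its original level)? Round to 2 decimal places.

Before the shock: 79 - 2p = 4p - 41 ⇒ 120 = 6p ⇒ p = 20, q = 39.
The shock moves the curves to qd = 79 - 2p and qs = 4p - 51.
Equate the new curves: 79 - 2p = 4p - 51, giving 130 = 6p, p = 65/3 ≈ 21.6667, q = 107/3 ≈ 35.6667.
%Δq = (35.6667 − 39) / 39 × 100 = -8.55%.

-8.55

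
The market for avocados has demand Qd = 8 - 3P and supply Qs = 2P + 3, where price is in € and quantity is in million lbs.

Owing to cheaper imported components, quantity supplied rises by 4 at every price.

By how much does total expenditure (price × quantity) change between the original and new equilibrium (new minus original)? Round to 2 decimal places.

Original equilibrium: 8 - 3P = 2P + 3 gives 5 = 5P, so P = 1 and Q = 5.
After the shift, demand is Qd = 8 - 3P and supply is Qs = 2P + 7.
New equilibrium: 8 - 3P = 2P + 7 ⇒ 1 = 5P ⇒ P = 0.2, Q = 7.4.
Expenditure moves from 1×5 = 5 to 0.2×7.4 = 1.48; change = -3.52.

-3.52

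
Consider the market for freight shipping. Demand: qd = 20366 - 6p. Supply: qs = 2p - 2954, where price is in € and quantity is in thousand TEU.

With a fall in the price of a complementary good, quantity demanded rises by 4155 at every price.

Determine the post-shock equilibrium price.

3434.375

Initially, 20366 - 6p = 2p - 2954, so 23320 = 8p and p = 2915, q = 2876.
The shock moves the curves to qd = 24521 - 6p and qs = 2p - 2954.
Clearing the new market: 24521 - 6p = 2p - 2954, so p = 3434.375 and q = 3914.75.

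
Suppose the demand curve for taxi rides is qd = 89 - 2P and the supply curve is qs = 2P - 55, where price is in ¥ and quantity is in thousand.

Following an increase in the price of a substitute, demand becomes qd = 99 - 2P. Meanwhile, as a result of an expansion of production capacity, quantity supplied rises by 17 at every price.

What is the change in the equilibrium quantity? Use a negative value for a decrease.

Initially, 89 - 2P = 2P - 55, so 144 = 4P and P = 36, q = 17.
After the shift, demand is qd = 99 - 2P and supply is qs = 2P - 38.
Equate the new curves: 99 - 2P = 2P - 38, giving 137 = 4P, P = 34.25, q = 30.5.
Δq = 30.5 − 17 = +13.5.

+13.5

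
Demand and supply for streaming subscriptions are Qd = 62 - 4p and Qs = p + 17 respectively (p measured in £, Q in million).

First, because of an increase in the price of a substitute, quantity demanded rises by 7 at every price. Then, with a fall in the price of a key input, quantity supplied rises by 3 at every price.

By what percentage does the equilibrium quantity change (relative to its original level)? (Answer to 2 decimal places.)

Original equilibrium: 62 - 4p = p + 17 gives 45 = 5p, so p = 9 and Q = 26.
After the shift, demand is Qd = 69 - 4p and supply is Qs = p + 20.
Setting them equal: 69 - 4p = p + 20 → 49 = 5p, so p = 9.8 and Q = 29.8.
%ΔQ = (29.8 − 26) / 26 × 100 = +14.62%.

+14.62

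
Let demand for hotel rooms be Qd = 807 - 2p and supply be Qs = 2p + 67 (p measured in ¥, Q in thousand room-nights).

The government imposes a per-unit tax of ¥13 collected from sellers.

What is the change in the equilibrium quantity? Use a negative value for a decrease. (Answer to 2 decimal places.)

Before the shock: 807 - 2p = 2p + 67 ⇒ 740 = 4p ⇒ p = 185, Q = 437.
Since sellers keep the price net of the tax, the effective supply curve becomes Qs = 2p + 41.
New equilibrium: 807 - 2p = 2p + 41 ⇒ 766 = 4p ⇒ p = 191.5, Q = 424.
ΔQ = 424 − 437 = -13.00.

-13.00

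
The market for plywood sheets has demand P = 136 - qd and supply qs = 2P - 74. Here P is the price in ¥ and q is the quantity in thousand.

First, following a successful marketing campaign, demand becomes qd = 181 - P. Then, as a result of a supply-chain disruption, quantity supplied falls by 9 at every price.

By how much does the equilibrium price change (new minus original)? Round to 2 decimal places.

Solve the original market: 136 - P = 2P - 74, hence P = 70 and q = 66.
The new curves are qd = 181 - P (demand) and qs = 2P - 83 (supply).
Clearing the new market: 181 - P = 2P - 83, so P = 88 and q = 93.
ΔP = 88 − 70 = +18.00.

+18.00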